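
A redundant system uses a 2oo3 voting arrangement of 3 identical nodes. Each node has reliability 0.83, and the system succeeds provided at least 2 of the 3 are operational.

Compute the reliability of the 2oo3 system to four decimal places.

0.9231

R = Σ_{i=2}^{3} C(3,i) p^i (1−p)^{3−i} with p = 0.83
C(3,2)·0.83^2·0.17^1 = 0.351339
C(3,3)·0.83^3·0.17^0 = 0.571787
Sum = 0.9231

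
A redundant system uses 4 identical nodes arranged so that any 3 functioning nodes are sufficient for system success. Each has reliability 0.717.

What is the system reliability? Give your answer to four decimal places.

R = Σ_{i=3}^{4} C(4,i) p^i (1−p)^{4−i} with p = 0.717
C(4,3)·0.717^3·0.283^1 = 0.417257
C(4,4)·0.717^4·0.283^0 = 0.264287
Sum = 0.6815

0.6815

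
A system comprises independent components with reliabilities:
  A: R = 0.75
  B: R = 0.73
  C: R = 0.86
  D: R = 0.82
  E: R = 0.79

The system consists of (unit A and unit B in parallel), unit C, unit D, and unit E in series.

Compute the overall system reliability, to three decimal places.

0.520

Parallel (A and B): 1 − (1 − 0.75000)(1 − 0.73000) = 0.93250
Series ([0.93250], C, D, and E): 0.93250 × 0.86000 × 0.82000 × 0.79000 = 0.520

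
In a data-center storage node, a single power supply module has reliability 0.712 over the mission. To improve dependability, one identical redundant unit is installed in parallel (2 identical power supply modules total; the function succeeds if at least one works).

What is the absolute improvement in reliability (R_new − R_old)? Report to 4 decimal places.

0.2051

R_before = 0.712
R_after = 1 − (1 − 0.712)^2 = 0.9171
ΔR = 0.9171 − 0.712 = 0.2051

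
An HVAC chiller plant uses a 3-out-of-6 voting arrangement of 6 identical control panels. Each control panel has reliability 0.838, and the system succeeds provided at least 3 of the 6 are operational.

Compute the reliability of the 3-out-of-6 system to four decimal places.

0.9922

R = Σ_{i=3}^{6} C(6,i) p^i (1−p)^{6−i} with p = 0.838
C(6,3)·0.838^3·0.162^3 = 0.050039
C(6,4)·0.838^4·0.162^2 = 0.194132
C(6,5)·0.838^5·0.162^1 = 0.401686
C(6,6)·0.838^6·0.162^0 = 0.346309
Sum = 0.9922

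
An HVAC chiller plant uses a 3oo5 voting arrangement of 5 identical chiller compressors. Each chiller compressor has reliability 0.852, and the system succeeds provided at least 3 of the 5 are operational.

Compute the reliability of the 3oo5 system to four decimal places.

0.9744

R = Σ_{i=3}^{5} C(5,i) p^i (1−p)^{5−i} with p = 0.852
C(5,3)·0.852^3·0.148^2 = 0.135470
C(5,4)·0.852^4·0.148^1 = 0.389933
C(5,5)·0.852^5·0.148^0 = 0.448950
Sum = 0.9744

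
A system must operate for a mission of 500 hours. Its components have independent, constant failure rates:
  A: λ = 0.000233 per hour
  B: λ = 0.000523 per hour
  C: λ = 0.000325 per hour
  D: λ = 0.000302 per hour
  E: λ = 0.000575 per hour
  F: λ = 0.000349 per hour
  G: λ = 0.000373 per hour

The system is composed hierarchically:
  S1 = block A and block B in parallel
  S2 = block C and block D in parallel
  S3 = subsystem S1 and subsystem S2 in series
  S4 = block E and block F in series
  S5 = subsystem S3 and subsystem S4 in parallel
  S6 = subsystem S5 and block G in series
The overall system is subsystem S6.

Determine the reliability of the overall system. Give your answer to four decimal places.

0.8158

R(A) = exp(−0.000233 × 500) = 0.890030
R(B) = exp(−0.000523 × 500) = 0.769896
R(C) = exp(−0.000325 × 500) = 0.850016
R(D) = exp(−0.000302 × 500) = 0.859848
R(E) = exp(−0.000575 × 500) = 0.750137
R(F) = exp(−0.000349 × 500) = 0.839877
R(G) = exp(−0.000373 × 500) = 0.829859
Parallel (A and B): 1 − (1 − 0.890030)(1 − 0.769896) = 0.974695
Parallel (C and D): 1 − (1 − 0.850016)(1 − 0.859848) = 0.978979
Series ([0.974695] and [0.978979]): 0.974695 × 0.978979 = 0.954206
Series (E and F): 0.750137 × 0.839877 = 0.630023
Parallel ([0.954206] and [0.630023]): 1 − (1 − 0.954206)(1 − 0.630023) = 0.983057
Series ([0.983057] and G): 0.983057 × 0.829859 = 0.8158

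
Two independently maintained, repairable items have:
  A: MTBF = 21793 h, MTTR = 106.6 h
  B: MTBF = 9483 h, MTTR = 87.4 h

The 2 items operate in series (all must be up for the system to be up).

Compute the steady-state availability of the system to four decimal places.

0.9860

A(A) = MTBF/(MTBF+MTTR) = 21793/(21793+106.6) = 0.995132
A(B) = MTBF/(MTBF+MTTR) = 9483/(9483+87.4) = 0.990868
Series availability: 0.995132 × 0.990868 = 0.9860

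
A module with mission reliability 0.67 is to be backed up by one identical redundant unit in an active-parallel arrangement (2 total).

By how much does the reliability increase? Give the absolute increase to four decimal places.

R_before = 0.67
R_after = 1 − (1 − 0.67)^2 = 0.8911
ΔR = 0.8911 − 0.67 = 0.2211

0.2211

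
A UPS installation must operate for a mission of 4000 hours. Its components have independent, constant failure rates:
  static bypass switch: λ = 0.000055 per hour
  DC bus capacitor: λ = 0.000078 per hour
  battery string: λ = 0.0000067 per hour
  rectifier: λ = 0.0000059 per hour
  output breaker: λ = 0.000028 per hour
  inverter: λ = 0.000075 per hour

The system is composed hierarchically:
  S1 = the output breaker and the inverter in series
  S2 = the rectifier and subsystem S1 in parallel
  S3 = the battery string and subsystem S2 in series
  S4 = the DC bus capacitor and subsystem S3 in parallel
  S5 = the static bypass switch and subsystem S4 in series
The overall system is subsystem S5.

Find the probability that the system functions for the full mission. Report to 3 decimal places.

0.795

R(static bypass switch) = exp(−0.000055 × 4000) = 0.80252
R(DC bus capacitor) = exp(−0.000078 × 4000) = 0.73198
R(battery string) = exp(−0.0000067 × 4000) = 0.97356
R(rectifier) = exp(−0.0000059 × 4000) = 0.97668
R(output breaker) = exp(−0.000028 × 4000) = 0.89404
R(inverter) = exp(−0.000075 × 4000) = 0.74082
Series (output breaker and inverter): 0.89404 × 0.74082 = 0.66232
Parallel (rectifier and [0.66232]): 1 − (1 − 0.97668)(1 − 0.66232) = 0.99213
Series (battery string and [0.99213]): 0.97356 × 0.99213 = 0.96590
Parallel (DC bus capacitor and [0.96590]): 1 − (1 − 0.73198)(1 − 0.96590) = 0.99086
Series (static bypass switch and [0.99086]): 0.80252 × 0.99086 = 0.795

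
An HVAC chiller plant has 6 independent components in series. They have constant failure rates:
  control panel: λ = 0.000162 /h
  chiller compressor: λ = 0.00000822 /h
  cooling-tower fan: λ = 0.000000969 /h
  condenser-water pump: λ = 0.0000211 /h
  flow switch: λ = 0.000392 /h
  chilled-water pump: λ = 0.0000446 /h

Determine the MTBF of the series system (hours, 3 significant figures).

Series of exponential components: λ_sys = Σ λ_i
λ_sys = 0.000162 + 0.00000822 + 0.000000969 + 0.0000211 + 0.000392 + 0.0000446 = 6.2889e-04 /h
MTBF = 1 / λ_sys = 1590 h

1590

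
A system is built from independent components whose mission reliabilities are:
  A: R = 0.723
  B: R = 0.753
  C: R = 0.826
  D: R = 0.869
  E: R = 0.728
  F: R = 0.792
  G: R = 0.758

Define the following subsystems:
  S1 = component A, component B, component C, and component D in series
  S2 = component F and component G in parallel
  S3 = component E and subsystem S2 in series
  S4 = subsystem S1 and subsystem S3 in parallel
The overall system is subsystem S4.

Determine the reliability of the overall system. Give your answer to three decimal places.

0.812

Series (A, B, C, and D): 0.72300 × 0.75300 × 0.82600 × 0.86900 = 0.39078
Parallel (F and G): 1 − (1 − 0.79200)(1 − 0.75800) = 0.94966
Series (E and [0.94966]): 0.72800 × 0.94966 = 0.69135
Parallel ([0.39078] and [0.69135]): 1 − (1 − 0.39078)(1 − 0.69135) = 0.812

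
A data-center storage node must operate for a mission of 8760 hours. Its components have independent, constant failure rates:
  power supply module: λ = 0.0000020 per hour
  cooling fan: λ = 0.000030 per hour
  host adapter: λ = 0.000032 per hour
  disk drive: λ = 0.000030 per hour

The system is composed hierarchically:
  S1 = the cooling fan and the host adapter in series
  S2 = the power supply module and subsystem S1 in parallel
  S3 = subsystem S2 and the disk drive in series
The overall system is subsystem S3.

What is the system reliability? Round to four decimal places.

0.7633

R(power supply module) = exp(−0.0000020 × 8760) = 0.982633
R(cooling fan) = exp(−0.000030 × 8760) = 0.768896
R(host adapter) = exp(−0.000032 × 8760) = 0.755542
R(disk drive) = exp(−0.000030 × 8760) = 0.768896
Series (cooling fan and host adapter): 0.768896 × 0.755542 = 0.580933
Parallel (power supply module and [0.580933]): 1 − (1 − 0.982633)(1 − 0.580933) = 0.992722
Series ([0.992722] and disk drive): 0.992722 × 0.768896 = 0.7633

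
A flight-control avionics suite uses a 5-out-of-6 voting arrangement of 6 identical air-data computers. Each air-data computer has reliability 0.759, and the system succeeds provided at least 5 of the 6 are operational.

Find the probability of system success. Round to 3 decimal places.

R = Σ_{i=5}^{6} C(6,i) p^i (1−p)^{6−i} with p = 0.759
C(6,5)·0.759^5·0.241^1 = 0.36423
C(6,6)·0.759^6·0.241^0 = 0.19118
Sum = 0.555

0.555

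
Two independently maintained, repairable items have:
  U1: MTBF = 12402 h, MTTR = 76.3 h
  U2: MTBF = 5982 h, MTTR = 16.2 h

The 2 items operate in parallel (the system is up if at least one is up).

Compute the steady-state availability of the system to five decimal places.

A(U1) = MTBF/(MTBF+MTTR) = 12402/(12402+76.3) = 0.993885
A(U2) = MTBF/(MTBF+MTTR) = 5982/(5982+16.2) = 0.997299
Parallel availability: 1 − (1 − 0.993885)(1 − 0.997299) = 0.99998

0.99998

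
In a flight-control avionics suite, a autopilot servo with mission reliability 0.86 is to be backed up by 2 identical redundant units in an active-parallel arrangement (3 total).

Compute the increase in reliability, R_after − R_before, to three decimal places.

0.137

R_before = 0.86
R_after = 1 − (1 − 0.86)^3 = 0.997
ΔR = 0.997 − 0.86 = 0.137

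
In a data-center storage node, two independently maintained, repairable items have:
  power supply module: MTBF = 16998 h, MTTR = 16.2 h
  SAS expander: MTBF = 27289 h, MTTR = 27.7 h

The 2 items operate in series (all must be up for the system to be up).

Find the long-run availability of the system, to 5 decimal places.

A(power supply module) = MTBF/(MTBF+MTTR) = 16998/(16998+16.2) = 0.999048
A(SAS expander) = MTBF/(MTBF+MTTR) = 27289/(27289+27.7) = 0.998986
Series availability: 0.999048 × 0.998986 = 0.99803

0.99803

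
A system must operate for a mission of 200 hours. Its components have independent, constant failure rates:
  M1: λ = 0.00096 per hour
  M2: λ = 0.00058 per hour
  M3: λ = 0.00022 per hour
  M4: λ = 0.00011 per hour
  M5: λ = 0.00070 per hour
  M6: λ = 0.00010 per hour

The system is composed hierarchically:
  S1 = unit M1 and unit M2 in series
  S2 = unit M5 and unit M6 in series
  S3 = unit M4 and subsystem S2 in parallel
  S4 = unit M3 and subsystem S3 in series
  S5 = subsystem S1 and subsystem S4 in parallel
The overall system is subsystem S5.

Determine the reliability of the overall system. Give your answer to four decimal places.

0.9878

R(M1) = exp(−0.00096 × 200) = 0.825307
R(M2) = exp(−0.00058 × 200) = 0.890475
R(M3) = exp(−0.00022 × 200) = 0.956954
R(M4) = exp(−0.00011 × 200) = 0.978240
R(M5) = exp(−0.00070 × 200) = 0.869358
R(M6) = exp(−0.00010 × 200) = 0.980199
Series (M1 and M2): 0.825307 × 0.890475 = 0.734915
Series (M5 and M6): 0.869358 × 0.980199 = 0.852144
Parallel (M4 and [0.852144]): 1 − (1 − 0.978240)(1 − 0.852144) = 0.996783
Series (M3 and [0.996783]): 0.956954 × 0.996783 = 0.953875
Parallel ([0.734915] and [0.953875]): 1 − (1 − 0.734915)(1 − 0.953875) = 0.9878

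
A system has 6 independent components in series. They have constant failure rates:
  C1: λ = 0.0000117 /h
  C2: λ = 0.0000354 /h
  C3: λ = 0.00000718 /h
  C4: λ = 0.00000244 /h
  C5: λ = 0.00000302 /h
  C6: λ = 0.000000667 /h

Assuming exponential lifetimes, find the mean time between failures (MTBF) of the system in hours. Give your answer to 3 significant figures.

16600

Series of exponential components: λ_sys = Σ λ_i
λ_sys = 0.0000117 + 0.0000354 + 0.00000718 + 0.00000244 + 0.00000302 + 0.000000667 = 6.0407e-05 /h
MTBF = 1 / λ_sys = 16600 h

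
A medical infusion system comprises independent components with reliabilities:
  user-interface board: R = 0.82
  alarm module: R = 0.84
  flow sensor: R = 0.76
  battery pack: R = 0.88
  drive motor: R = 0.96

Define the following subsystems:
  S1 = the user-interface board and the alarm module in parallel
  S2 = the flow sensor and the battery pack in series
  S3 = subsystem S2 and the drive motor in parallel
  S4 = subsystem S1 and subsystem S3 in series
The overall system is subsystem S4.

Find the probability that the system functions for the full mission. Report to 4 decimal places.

Parallel (user-interface board and alarm module): 1 − (1 − 0.820000)(1 − 0.840000) = 0.971200
Series (flow sensor and battery pack): 0.760000 × 0.880000 = 0.668800
Parallel ([0.668800] and drive motor): 1 − (1 − 0.668800)(1 − 0.960000) = 0.986752
Series ([0.971200] and [0.986752]): 0.971200 × 0.986752 = 0.9583

0.9583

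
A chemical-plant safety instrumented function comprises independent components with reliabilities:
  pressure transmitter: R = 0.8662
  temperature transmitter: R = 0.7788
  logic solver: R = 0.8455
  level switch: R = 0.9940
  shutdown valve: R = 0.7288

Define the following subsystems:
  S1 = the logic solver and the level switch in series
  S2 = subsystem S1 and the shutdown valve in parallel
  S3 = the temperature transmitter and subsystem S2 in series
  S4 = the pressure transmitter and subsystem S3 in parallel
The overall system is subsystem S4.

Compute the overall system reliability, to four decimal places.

Series (logic solver and level switch): 0.845500 × 0.994000 = 0.840427
Parallel ([0.840427] and shutdown valve): 1 − (1 − 0.840427)(1 − 0.728800) = 0.956724
Series (temperature transmitter and [0.956724]): 0.778800 × 0.956724 = 0.745097
Parallel (pressure transmitter and [0.745097]): 1 − (1 − 0.866200)(1 − 0.745097) = 0.9659

0.9659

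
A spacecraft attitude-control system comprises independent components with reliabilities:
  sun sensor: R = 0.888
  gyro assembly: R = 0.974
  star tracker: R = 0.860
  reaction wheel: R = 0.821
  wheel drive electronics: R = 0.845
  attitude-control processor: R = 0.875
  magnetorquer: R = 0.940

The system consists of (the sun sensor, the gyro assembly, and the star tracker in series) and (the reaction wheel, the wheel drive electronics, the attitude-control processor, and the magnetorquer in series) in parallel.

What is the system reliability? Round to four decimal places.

0.8900

Series (sun sensor, gyro assembly, and star tracker): 0.888000 × 0.974000 × 0.860000 = 0.743824
Series (reaction wheel, wheel drive electronics, attitude-control processor, and magnetorquer): 0.821000 × 0.845000 × 0.875000 × 0.940000 = 0.570605
Parallel ([0.743824] and [0.570605]): 1 − (1 − 0.743824)(1 − 0.570605) = 0.8900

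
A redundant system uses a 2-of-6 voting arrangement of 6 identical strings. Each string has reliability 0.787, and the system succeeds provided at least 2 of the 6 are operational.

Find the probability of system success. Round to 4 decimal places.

R = Σ_{i=2}^{6} C(6,i) p^i (1−p)^{6−i} with p = 0.787
C(6,2)·0.787^2·0.213^4 = 0.019123
C(6,3)·0.787^3·0.213^3 = 0.094209
C(6,4)·0.787^4·0.213^2 = 0.261065
C(6,5)·0.787^5·0.213^1 = 0.385838
C(6,6)·0.787^6·0.213^0 = 0.237601
Sum = 0.9978

0.9978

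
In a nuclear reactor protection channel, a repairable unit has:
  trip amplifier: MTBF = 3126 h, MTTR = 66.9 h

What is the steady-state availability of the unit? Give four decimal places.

0.9790

A(trip amplifier) = MTBF/(MTBF+MTTR) = 3126/(3126+66.9) = 0.9790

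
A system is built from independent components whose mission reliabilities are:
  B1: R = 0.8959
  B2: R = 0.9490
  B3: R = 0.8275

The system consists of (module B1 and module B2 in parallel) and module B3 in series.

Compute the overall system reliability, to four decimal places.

Parallel (B1 and B2): 1 − (1 − 0.895900)(1 − 0.949000) = 0.994691
Series ([0.994691] and B3): 0.994691 × 0.827500 = 0.8231

0.8231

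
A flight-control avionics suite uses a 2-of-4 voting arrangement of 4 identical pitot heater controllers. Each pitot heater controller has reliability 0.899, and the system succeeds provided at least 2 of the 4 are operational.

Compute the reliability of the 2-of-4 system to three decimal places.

0.996

R = Σ_{i=2}^{4} C(4,i) p^i (1−p)^{4−i} with p = 0.899
C(4,2)·0.899^2·0.101^2 = 0.04947
C(4,3)·0.899^3·0.101^1 = 0.29354
C(4,4)·0.899^4·0.101^0 = 0.65319
Sum = 0.996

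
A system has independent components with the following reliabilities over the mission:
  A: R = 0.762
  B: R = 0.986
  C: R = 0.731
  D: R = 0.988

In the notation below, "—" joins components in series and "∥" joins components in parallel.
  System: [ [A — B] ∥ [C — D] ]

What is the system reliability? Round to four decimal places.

0.9309

Series (A and B): 0.762000 × 0.986000 = 0.751332
Series (C and D): 0.731000 × 0.988000 = 0.722228
Parallel ([0.751332] and [0.722228]): 1 − (1 − 0.751332)(1 − 0.722228) = 0.9309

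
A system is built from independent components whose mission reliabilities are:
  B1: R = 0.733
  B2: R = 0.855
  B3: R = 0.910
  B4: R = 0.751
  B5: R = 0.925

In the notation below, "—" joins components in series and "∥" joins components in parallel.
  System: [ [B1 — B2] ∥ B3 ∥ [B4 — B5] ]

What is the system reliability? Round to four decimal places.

0.9897

Series (B1 and B2): 0.733000 × 0.855000 = 0.626715
Series (B4 and B5): 0.751000 × 0.925000 = 0.694675
Parallel ([0.626715], B3, and [0.694675]): 1 − (1 − 0.626715)(1 − 0.910000)(1 − 0.694675) = 0.9897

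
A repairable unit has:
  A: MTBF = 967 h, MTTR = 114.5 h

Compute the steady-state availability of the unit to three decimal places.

0.894

A(A) = MTBF/(MTBF+MTTR) = 967/(967+114.5) = 0.894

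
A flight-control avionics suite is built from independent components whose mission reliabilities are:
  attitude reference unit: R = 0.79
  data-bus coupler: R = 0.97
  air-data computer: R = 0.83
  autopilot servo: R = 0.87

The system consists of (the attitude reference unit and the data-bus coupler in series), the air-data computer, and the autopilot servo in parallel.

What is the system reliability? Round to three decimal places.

0.995

Series (attitude reference unit and data-bus coupler): 0.79000 × 0.97000 = 0.76630
Parallel ([0.76630], air-data computer, and autopilot servo): 1 − (1 − 0.76630)(1 − 0.83000)(1 − 0.87000) = 0.995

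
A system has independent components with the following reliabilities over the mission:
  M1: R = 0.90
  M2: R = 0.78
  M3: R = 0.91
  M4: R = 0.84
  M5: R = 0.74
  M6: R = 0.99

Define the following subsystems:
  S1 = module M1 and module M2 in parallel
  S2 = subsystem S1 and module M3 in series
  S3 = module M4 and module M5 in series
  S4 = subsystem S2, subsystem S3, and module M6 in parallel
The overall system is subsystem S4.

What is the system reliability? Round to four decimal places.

Parallel (M1 and M2): 1 − (1 − 0.900000)(1 − 0.780000) = 0.978000
Series ([0.978000] and M3): 0.978000 × 0.910000 = 0.889980
Series (M4 and M5): 0.840000 × 0.740000 = 0.621600
Parallel ([0.889980], [0.621600], and M6): 1 − (1 − 0.889980)(1 − 0.621600)(1 − 0.990000) = 0.9996

0.9996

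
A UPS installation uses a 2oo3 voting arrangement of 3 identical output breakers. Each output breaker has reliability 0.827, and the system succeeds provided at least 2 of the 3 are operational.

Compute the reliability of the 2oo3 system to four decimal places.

0.9206

R = Σ_{i=2}^{3} C(3,i) p^i (1−p)^{3−i} with p = 0.827
C(3,2)·0.827^2·0.173^1 = 0.354959
C(3,3)·0.827^3·0.173^0 = 0.565609
Sum = 0.9206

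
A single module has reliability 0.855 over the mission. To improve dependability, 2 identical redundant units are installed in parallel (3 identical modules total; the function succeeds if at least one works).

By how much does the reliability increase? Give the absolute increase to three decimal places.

R_before = 0.855
R_after = 1 − (1 − 0.855)^3 = 0.997
ΔR = 0.997 − 0.855 = 0.142

0.142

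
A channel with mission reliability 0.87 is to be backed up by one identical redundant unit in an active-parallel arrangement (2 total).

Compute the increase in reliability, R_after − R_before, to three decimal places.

R_before = 0.87
R_after = 1 − (1 − 0.87)^2 = 0.983
ΔR = 0.983 − 0.87 = 0.113

0.113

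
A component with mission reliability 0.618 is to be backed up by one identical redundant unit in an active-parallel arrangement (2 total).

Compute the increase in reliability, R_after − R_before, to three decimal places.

R_before = 0.618
R_after = 1 − (1 − 0.618)^2 = 0.854
ΔR = 0.854 − 0.618 = 0.236

0.236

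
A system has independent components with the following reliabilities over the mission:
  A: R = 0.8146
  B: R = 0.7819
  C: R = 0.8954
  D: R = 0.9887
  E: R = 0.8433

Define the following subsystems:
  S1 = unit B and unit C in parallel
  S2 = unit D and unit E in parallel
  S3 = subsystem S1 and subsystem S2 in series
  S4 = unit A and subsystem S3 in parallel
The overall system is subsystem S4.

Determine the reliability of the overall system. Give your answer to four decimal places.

Parallel (B and C): 1 − (1 − 0.781900)(1 − 0.895400) = 0.977187
Parallel (D and E): 1 − (1 − 0.988700)(1 − 0.843300) = 0.998229
Series ([0.977187] and [0.998229]): 0.977187 × 0.998229 = 0.975456
Parallel (A and [0.975456]): 1 − (1 − 0.814600)(1 − 0.975456) = 0.9954

0.9954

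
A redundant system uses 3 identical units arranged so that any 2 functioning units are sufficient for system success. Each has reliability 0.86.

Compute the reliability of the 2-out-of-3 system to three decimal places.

R = Σ_{i=2}^{3} C(3,i) p^i (1−p)^{3−i} with p = 0.86
C(3,2)·0.86^2·0.14^1 = 0.31063
C(3,3)·0.86^3·0.14^0 = 0.63606
Sum = 0.947

0.947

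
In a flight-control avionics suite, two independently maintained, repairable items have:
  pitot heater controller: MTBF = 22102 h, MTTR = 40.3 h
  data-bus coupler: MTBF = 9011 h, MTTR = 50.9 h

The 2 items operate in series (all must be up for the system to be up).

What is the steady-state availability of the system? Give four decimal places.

0.9926

A(pitot heater controller) = MTBF/(MTBF+MTTR) = 22102/(22102+40.3) = 0.998180
A(data-bus coupler) = MTBF/(MTBF+MTTR) = 9011/(9011+50.9) = 0.994383
Series availability: 0.998180 × 0.994383 = 0.9926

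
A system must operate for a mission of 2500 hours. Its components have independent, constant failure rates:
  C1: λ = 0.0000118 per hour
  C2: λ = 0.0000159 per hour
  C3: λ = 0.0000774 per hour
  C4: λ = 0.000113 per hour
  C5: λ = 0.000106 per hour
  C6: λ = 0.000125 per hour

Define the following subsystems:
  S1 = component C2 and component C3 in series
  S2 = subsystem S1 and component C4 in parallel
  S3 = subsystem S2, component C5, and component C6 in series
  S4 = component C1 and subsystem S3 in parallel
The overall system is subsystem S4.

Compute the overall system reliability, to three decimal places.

R(C1) = exp(−0.0000118 × 2500) = 0.97093
R(C2) = exp(−0.0000159 × 2500) = 0.96103
R(C3) = exp(−0.0000774 × 2500) = 0.82407
R(C4) = exp(−0.000113 × 2500) = 0.75390
R(C5) = exp(−0.000106 × 2500) = 0.76721
R(C6) = exp(−0.000125 × 2500) = 0.73162
Series (C2 and C3): 0.96103 × 0.82407 = 0.79196
Parallel ([0.79196] and C4): 1 − (1 − 0.79196)(1 − 0.75390) = 0.94880
Series ([0.94880], C5, and C6): 0.94880 × 0.76721 × 0.73162 = 0.53257
Parallel (C1 and [0.53257]): 1 − (1 − 0.97093)(1 − 0.53257) = 0.986

0.986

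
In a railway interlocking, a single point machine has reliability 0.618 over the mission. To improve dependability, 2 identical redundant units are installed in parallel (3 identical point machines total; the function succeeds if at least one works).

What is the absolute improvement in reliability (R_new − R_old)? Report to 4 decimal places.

0.3263

R_before = 0.618
R_after = 1 − (1 − 0.618)^3 = 0.9443
ΔR = 0.9443 − 0.618 = 0.3263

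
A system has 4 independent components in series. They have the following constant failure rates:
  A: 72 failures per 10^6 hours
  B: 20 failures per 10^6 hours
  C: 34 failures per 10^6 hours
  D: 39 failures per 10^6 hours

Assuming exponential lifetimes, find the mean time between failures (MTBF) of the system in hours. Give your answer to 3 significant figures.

6060

Series of exponential components: λ_sys = Σ λ_i
λ_sys = 0.000072 + 0.000020 + 0.000034 + 0.000039 = 1.6500e-04 /h
MTBF = 1 / λ_sys = 6060 h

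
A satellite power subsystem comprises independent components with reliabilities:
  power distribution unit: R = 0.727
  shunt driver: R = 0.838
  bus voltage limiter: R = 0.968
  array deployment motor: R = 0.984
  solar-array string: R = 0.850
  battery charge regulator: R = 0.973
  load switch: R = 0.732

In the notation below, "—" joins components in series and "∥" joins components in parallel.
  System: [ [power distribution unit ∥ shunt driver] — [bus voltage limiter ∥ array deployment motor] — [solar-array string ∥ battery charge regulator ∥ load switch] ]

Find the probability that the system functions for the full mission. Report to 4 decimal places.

Parallel (power distribution unit and shunt driver): 1 − (1 − 0.727000)(1 − 0.838000) = 0.955774
Parallel (bus voltage limiter and array deployment motor): 1 − (1 − 0.968000)(1 − 0.984000) = 0.999488
Parallel (solar-array string, battery charge regulator, and load switch): 1 − (1 − 0.850000)(1 − 0.973000)(1 − 0.732000) = 0.998915
Series ([0.955774], [0.999488], and [0.998915]): 0.955774 × 0.999488 × 0.998915 = 0.9542

0.9542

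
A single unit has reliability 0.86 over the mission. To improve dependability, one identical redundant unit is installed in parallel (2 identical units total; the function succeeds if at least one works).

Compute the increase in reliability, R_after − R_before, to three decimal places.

R_before = 0.86
R_after = 1 − (1 − 0.86)^2 = 0.980
ΔR = 0.980 − 0.86 = 0.120

0.120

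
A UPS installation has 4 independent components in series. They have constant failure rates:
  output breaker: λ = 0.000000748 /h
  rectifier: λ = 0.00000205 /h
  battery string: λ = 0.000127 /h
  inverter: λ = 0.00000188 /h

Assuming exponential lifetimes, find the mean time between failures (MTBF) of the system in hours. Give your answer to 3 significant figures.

7590

Series of exponential components: λ_sys = Σ λ_i
λ_sys = 0.000000748 + 0.00000205 + 0.000127 + 0.00000188 = 1.3168e-04 /h
MTBF = 1 / λ_sys = 7590 h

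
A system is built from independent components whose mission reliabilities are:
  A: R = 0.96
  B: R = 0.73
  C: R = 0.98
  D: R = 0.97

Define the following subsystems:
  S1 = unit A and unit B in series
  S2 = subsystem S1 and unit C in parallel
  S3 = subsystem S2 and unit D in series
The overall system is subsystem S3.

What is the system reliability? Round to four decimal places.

0.9642

Series (A and B): 0.960000 × 0.730000 = 0.700800
Parallel ([0.700800] and C): 1 − (1 − 0.700800)(1 − 0.980000) = 0.994016
Series ([0.994016] and D): 0.994016 × 0.970000 = 0.9642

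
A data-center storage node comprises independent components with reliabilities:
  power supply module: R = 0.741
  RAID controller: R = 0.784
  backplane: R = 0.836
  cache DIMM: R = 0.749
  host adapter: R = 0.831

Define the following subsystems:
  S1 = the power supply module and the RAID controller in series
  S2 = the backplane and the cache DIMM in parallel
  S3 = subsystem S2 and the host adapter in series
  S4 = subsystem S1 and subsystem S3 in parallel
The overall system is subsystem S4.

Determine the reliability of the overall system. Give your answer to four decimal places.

Series (power supply module and RAID controller): 0.741000 × 0.784000 = 0.580944
Parallel (backplane and cache DIMM): 1 − (1 − 0.836000)(1 − 0.749000) = 0.958836
Series ([0.958836] and host adapter): 0.958836 × 0.831000 = 0.796793
Parallel ([0.580944] and [0.796793]): 1 − (1 − 0.580944)(1 − 0.796793) = 0.9148

0.9148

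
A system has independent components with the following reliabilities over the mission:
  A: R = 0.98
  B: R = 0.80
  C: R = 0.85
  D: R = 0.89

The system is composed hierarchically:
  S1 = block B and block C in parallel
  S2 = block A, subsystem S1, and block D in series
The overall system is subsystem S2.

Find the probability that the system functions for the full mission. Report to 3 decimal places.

Parallel (B and C): 1 − (1 − 0.80000)(1 − 0.85000) = 0.97000
Series (A, [0.97000], and D): 0.98000 × 0.97000 × 0.89000 = 0.846

0.846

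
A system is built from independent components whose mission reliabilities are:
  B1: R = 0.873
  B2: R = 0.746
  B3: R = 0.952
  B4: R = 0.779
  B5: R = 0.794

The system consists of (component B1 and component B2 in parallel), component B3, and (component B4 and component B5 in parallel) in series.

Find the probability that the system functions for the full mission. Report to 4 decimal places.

0.8793

Parallel (B1 and B2): 1 − (1 − 0.873000)(1 − 0.746000) = 0.967742
Parallel (B4 and B5): 1 − (1 − 0.779000)(1 − 0.794000) = 0.954474
Series ([0.967742], B3, and [0.954474]): 0.967742 × 0.952000 × 0.954474 = 0.8793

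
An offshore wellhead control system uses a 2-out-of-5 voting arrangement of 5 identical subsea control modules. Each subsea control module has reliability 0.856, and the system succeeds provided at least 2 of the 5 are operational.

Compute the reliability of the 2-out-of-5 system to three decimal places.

0.998

R = Σ_{i=2}^{5} C(5,i) p^i (1−p)^{5−i} with p = 0.856
C(5,2)·0.856^2·0.144^3 = 0.02188
C(5,3)·0.856^3·0.144^2 = 0.13006
C(5,4)·0.856^4·0.144^1 = 0.38657
C(5,5)·0.856^5·0.144^0 = 0.45959
Sum = 0.998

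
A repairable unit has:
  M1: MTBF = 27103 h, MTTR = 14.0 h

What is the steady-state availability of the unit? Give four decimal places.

A(M1) = MTBF/(MTBF+MTTR) = 27103/(27103+14.0) = 0.9995

0.9995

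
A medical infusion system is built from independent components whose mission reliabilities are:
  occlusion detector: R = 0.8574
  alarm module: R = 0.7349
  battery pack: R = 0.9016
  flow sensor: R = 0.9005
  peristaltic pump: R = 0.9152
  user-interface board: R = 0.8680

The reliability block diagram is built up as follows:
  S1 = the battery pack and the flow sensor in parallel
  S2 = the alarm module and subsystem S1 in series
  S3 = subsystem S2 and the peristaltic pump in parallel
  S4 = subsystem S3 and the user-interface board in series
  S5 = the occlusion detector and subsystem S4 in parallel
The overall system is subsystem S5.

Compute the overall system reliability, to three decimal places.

Parallel (battery pack and flow sensor): 1 − (1 − 0.90160)(1 − 0.90050) = 0.99021
Series (alarm module and [0.99021]): 0.73490 × 0.99021 = 0.72771
Parallel ([0.72771] and peristaltic pump): 1 − (1 − 0.72771)(1 − 0.91520) = 0.97691
Series ([0.97691] and user-interface board): 0.97691 × 0.86800 = 0.84796
Parallel (occlusion detector and [0.84796]): 1 − (1 − 0.85740)(1 − 0.84796) = 0.978

0.978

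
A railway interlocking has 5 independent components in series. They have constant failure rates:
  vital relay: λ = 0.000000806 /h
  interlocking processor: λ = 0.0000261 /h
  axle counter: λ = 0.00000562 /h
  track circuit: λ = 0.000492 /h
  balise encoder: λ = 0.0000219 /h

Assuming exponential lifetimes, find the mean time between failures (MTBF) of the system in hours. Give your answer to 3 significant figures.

Series of exponential components: λ_sys = Σ λ_i
λ_sys = 0.000000806 + 0.0000261 + 0.00000562 + 0.000492 + 0.0000219 = 5.4643e-04 /h
MTBF = 1 / λ_sys = 1830 h

1830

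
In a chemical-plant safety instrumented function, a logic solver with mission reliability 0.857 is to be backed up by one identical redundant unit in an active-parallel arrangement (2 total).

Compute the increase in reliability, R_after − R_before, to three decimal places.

R_before = 0.857
R_after = 1 − (1 − 0.857)^2 = 0.980
ΔR = 0.980 − 0.857 = 0.123

0.123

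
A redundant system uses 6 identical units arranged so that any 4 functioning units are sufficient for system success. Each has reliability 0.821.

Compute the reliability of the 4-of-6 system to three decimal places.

0.925

R = Σ_{i=4}^{6} C(6,i) p^i (1−p)^{6−i} with p = 0.821
C(6,4)·0.821^4·0.179^2 = 0.21836
C(6,5)·0.821^5·0.179^1 = 0.40061
C(6,6)·0.821^6·0.179^0 = 0.30624
Sum = 0.925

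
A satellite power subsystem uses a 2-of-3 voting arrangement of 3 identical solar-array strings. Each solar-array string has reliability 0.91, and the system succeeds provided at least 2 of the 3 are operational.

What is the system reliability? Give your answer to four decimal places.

R = Σ_{i=2}^{3} C(3,i) p^i (1−p)^{3−i} with p = 0.91
C(3,2)·0.91^2·0.09^1 = 0.223587
C(3,3)·0.91^3·0.09^0 = 0.753571
Sum = 0.9772

0.9772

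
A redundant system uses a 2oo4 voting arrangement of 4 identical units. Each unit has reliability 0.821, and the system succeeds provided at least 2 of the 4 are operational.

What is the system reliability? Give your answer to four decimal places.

0.9801

R = Σ_{i=2}^{4} C(4,i) p^i (1−p)^{4−i} with p = 0.821
C(4,2)·0.821^2·0.179^2 = 0.129582
C(4,3)·0.821^3·0.179^1 = 0.396226
C(4,4)·0.821^4·0.179^0 = 0.454331
Sum = 0.9801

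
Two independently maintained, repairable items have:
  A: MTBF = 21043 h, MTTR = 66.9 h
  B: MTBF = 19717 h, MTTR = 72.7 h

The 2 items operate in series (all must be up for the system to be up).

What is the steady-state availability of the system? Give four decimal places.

0.9932

A(A) = MTBF/(MTBF+MTTR) = 21043/(21043+66.9) = 0.996831
A(B) = MTBF/(MTBF+MTTR) = 19717/(19717+72.7) = 0.996326
Series availability: 0.996831 × 0.996326 = 0.9932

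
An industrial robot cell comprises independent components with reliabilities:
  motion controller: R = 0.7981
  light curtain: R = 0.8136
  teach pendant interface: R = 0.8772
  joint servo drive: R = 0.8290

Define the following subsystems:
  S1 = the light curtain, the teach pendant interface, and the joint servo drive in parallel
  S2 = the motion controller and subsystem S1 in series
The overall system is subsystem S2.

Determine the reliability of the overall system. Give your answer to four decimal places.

Parallel (light curtain, teach pendant interface, and joint servo drive): 1 − (1 − 0.813600)(1 − 0.877200)(1 − 0.829000) = 0.996086
Series (motion controller and [0.996086]): 0.798100 × 0.996086 = 0.7950

0.7950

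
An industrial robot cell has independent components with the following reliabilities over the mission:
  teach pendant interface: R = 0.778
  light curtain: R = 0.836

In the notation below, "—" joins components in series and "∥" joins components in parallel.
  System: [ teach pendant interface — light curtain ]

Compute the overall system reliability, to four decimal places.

0.6504

Series (teach pendant interface and light curtain): 0.778000 × 0.836000 = 0.6504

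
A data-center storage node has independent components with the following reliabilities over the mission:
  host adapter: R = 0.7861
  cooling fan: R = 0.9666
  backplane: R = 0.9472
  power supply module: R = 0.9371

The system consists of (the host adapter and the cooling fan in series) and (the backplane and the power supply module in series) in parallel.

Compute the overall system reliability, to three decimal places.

0.973

Series (host adapter and cooling fan): 0.78610 × 0.96660 = 0.75984
Series (backplane and power supply module): 0.94720 × 0.93710 = 0.88762
Parallel ([0.75984] and [0.88762]): 1 − (1 − 0.75984)(1 − 0.88762) = 0.973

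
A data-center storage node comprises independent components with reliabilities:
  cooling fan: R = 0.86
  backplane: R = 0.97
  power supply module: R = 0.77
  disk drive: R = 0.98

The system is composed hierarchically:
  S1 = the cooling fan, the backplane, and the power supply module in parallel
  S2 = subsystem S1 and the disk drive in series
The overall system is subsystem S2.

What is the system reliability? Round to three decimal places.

Parallel (cooling fan, backplane, and power supply module): 1 − (1 − 0.86000)(1 − 0.97000)(1 − 0.77000) = 0.99903
Series ([0.99903] and disk drive): 0.99903 × 0.98000 = 0.979

0.979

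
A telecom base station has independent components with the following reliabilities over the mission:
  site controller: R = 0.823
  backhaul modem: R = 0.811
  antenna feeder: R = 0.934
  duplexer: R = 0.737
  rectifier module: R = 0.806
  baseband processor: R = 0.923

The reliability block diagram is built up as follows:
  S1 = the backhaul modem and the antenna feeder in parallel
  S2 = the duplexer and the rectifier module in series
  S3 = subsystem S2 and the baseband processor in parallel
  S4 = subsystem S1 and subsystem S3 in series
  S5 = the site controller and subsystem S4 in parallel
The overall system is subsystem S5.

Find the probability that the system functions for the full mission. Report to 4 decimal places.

0.9923

Parallel (backhaul modem and antenna feeder): 1 − (1 − 0.811000)(1 − 0.934000) = 0.987526
Series (duplexer and rectifier module): 0.737000 × 0.806000 = 0.594022
Parallel ([0.594022] and baseband processor): 1 − (1 − 0.594022)(1 − 0.923000) = 0.968740
Series ([0.987526] and [0.968740]): 0.987526 × 0.968740 = 0.956656
Parallel (site controller and [0.956656]): 1 − (1 − 0.823000)(1 − 0.956656) = 0.9923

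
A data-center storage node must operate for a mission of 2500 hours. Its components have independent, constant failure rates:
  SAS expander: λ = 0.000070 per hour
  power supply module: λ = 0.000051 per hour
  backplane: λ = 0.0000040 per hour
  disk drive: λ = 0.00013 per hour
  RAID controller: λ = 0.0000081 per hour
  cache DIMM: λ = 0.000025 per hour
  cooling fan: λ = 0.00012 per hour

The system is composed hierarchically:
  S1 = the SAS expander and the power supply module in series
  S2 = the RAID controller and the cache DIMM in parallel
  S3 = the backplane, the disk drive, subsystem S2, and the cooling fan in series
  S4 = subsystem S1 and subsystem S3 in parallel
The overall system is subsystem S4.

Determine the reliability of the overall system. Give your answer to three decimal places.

R(SAS expander) = exp(−0.000070 × 2500) = 0.83946
R(power supply module) = exp(−0.000051 × 2500) = 0.88029
R(backplane) = exp(−0.0000040 × 2500) = 0.99005
R(disk drive) = exp(−0.00013 × 2500) = 0.72253
R(RAID controller) = exp(−0.0000081 × 2500) = 0.97995
R(cache DIMM) = exp(−0.000025 × 2500) = 0.93941
R(cooling fan) = exp(−0.00012 × 2500) = 0.74082
Series (SAS expander and power supply module): 0.83946 × 0.88029 = 0.73897
Parallel (RAID controller and cache DIMM): 1 − (1 − 0.97995)(1 − 0.93941) = 0.99879
Series (backplane, disk drive, [0.99879], and cooling fan): 0.99005 × 0.72253 × 0.99879 × 0.74082 = 0.52930
Parallel ([0.73897] and [0.52930]): 1 − (1 − 0.73897)(1 − 0.52930) = 0.877

0.877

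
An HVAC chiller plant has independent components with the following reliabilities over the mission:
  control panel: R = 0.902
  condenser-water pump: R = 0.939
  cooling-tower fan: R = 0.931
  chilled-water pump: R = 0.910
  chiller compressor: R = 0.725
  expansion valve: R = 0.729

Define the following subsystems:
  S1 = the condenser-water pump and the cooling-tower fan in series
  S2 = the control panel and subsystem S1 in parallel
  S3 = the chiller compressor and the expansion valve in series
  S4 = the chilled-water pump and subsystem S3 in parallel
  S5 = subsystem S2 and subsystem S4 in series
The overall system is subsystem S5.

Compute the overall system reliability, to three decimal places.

0.946

Series (condenser-water pump and cooling-tower fan): 0.93900 × 0.93100 = 0.87421
Parallel (control panel and [0.87421]): 1 − (1 − 0.90200)(1 − 0.87421) = 0.98767
Series (chiller compressor and expansion valve): 0.72500 × 0.72900 = 0.52853
Parallel (chilled-water pump and [0.52853]): 1 − (1 − 0.91000)(1 − 0.52853) = 0.95757
Series ([0.98767] and [0.95757]): 0.98767 × 0.95757 = 0.946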